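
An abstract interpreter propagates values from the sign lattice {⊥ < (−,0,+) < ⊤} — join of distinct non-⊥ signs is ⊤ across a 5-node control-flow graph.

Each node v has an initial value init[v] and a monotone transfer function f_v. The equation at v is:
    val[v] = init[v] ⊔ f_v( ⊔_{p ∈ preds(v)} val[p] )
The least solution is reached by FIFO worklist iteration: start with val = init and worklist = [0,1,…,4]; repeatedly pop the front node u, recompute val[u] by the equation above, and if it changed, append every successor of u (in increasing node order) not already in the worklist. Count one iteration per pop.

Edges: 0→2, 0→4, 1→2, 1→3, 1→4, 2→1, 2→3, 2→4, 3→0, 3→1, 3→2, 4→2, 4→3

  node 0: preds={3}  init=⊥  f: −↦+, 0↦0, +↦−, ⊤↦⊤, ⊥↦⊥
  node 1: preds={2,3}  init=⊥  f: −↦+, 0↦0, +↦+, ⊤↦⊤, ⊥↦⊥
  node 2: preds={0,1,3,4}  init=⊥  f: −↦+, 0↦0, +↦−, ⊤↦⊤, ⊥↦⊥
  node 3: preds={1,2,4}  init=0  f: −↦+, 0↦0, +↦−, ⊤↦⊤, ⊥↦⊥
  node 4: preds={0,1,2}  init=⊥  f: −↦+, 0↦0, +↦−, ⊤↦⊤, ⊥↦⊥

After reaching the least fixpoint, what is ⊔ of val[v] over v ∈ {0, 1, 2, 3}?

Worklist (8 pops):
  #1 pop 0: in=0 → 0 (was ⊥); enqueue []
  #2 pop 1: in=0 → 0 (was ⊥); enqueue []
  #3 pop 2: in=0 → 0 (was ⊥); enqueue [1]
  #4 pop 3: in=0 → 0 (no change)
  #5 pop 4: in=0 → 0 (was ⊥); enqueue [2,3]
  #6 pop 1: in=0 → 0 (no change)
  #7 pop 2: in=0 → 0 (no change)
  #8 pop 3: in=0 → 0 (no change)

Fixpoint:
  val[0] = 0
  val[1] = 0
  val[2] = 0
  val[3] = 0
  val[4] = 0

0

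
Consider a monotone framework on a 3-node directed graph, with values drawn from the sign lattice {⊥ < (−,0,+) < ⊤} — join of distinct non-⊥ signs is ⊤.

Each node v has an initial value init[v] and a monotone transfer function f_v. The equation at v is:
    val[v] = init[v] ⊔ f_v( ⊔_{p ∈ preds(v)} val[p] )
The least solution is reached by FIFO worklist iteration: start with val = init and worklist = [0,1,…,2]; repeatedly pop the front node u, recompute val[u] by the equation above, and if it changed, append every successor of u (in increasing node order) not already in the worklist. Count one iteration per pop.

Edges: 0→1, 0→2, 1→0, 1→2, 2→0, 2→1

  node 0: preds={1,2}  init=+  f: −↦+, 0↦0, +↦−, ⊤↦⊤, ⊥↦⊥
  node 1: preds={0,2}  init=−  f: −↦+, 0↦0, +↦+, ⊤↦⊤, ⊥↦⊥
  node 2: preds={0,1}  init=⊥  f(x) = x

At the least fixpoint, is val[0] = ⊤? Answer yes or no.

Worklist (6 pops):
  #1 pop 0: in=− → + (no change)
  #2 pop 1: in=+ → ⊤ (was −); enqueue [0]
  #3 pop 2: in=⊤ → ⊤ (was ⊥); enqueue [1]
  #4 pop 0: in=⊤ → ⊤ (was +); enqueue [2]
  #5 pop 1: in=⊤ → ⊤ (no change)
  #6 pop 2: in=⊤ → ⊤ (no change)

Fixpoint:
  val[0] = ⊤
  val[1] = ⊤
  val[2] = ⊤

yes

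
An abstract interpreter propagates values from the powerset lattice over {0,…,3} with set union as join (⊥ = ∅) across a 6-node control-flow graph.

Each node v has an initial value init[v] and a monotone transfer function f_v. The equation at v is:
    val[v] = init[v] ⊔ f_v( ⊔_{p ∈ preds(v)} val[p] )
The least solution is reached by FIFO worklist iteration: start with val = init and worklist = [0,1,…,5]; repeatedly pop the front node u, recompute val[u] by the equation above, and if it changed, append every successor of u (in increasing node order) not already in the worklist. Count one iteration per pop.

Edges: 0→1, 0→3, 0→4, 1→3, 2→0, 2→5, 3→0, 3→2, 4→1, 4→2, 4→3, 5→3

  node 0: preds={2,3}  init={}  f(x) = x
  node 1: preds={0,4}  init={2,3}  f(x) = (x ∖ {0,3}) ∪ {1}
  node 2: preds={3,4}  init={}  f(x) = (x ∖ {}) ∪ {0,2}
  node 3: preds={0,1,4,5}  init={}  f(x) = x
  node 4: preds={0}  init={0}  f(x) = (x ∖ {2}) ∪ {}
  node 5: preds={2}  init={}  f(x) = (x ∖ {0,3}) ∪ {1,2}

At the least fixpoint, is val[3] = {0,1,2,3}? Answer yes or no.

Worklist (16 pops):
  #1 pop 0: in={} → {} (no change)
  #2 pop 1: in={0} → {1,2,3} (was {2,3}); enqueue []
  #3 pop 2: in={0} → {0,2} (was {}); enqueue [0]
  #4 pop 3: in={0,1,2,3} → {0,1,2,3} (was {}); enqueue [2]
  #5 pop 4: in={} → {0} (no change)
  #6 pop 5: in={0,2} → {1,2} (was {}); enqueue [3]
  #7 pop 0: in={0,1,2,3} → {0,1,2,3} (was {}); enqueue [1,4]
  #8 pop 2: in={0,1,2,3} → {0,1,2,3} (was {0,2}); enqueue [0,5]
  #9 pop 3: in={0,1,2,3} → {0,1,2,3} (no change)
  #10 pop 1: in={0,1,2,3} → {1,2,3} (no change)
  #11 pop 4: in={0,1,2,3} → {0,1,3} (was {0}); enqueue [1,2,3]
  #12 pop 0: in={0,1,2,3} → {0,1,2,3} (no change)
  #13 pop 5: in={0,1,2,3} → {1,2} (no change)
  #14 pop 1: in={0,1,2,3} → {1,2,3} (no change)
  #15 pop 2: in={0,1,2,3} → {0,1,2,3} (no change)
  #16 pop 3: in={0,1,2,3} → {0,1,2,3} (no change)

Fixpoint:
  val[0] = {0,1,2,3}
  val[1] = {1,2,3}
  val[2] = {0,1,2,3}
  val[3] = {0,1,2,3}
  val[4] = {0,1,3}
  val[5] = {1,2}

yes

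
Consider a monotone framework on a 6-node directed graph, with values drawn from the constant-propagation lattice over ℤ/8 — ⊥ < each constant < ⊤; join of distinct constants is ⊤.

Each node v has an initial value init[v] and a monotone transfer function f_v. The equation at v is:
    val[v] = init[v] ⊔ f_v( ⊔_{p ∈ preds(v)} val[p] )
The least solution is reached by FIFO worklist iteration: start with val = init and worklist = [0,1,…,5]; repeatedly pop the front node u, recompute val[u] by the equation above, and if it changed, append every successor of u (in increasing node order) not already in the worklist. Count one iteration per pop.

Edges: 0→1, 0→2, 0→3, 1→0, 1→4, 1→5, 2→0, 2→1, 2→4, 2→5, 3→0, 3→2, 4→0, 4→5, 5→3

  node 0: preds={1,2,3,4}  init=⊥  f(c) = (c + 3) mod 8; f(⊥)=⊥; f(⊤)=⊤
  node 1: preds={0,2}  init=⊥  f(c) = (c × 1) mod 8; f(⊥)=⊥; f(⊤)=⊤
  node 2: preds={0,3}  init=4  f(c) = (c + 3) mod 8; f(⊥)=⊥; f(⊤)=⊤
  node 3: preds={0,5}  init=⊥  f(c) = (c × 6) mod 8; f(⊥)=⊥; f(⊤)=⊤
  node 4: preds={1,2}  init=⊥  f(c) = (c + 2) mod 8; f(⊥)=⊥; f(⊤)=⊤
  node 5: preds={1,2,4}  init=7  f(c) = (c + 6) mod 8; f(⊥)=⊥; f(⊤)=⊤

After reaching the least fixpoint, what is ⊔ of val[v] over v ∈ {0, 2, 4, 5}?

⊤

Trace (12 dequeues):
  [1] u=0 | in 4 | out 7 | prev ⊥ | push {}
  [2] u=1 | in ⊤ | out ⊤ | prev ⊥ | push {0}
  [3] u=2 | in 7 | out ⊤ | prev 4 | push {1}
  [4] u=3 | in 7 | out 2 | prev ⊥ | push {2}
  [5] u=4 | in ⊤ | out ⊤ | prev ⊥ | push {}
  [6] u=5 | in ⊤ | out ⊤ | prev 7 | push {3}
  [7] u=0 | in ⊤ | out ⊤ | prev 7 | push {}
  [8] u=1 | in ⊤ | out ⊤ | ==
  [9] u=2 | in ⊤ | out ⊤ | ==
  [10] u=3 | in ⊤ | out ⊤ | prev 2 | push {0,2}
  [11] u=0 | in ⊤ | out ⊤ | ==
  [12] u=2 | in ⊤ | out ⊤ | ==

Converged values:
  [0] ⊤
  [1] ⊤
  [2] ⊤
  [3] ⊤
  [4] ⊤
  [5] ⊤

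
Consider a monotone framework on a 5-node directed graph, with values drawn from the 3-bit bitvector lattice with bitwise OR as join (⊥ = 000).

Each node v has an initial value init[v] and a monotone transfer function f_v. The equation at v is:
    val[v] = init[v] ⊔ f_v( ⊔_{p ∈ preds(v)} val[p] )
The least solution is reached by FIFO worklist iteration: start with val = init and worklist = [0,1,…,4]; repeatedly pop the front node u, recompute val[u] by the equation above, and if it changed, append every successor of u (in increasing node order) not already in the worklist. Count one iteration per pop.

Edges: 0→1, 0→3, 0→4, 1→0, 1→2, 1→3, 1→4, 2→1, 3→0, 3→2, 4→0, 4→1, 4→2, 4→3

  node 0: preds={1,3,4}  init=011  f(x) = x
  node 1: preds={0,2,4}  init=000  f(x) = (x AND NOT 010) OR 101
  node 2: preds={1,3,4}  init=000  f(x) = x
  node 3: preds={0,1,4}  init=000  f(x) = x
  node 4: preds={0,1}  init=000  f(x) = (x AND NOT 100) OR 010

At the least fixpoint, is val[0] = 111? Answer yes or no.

yes

Trace (11 dequeues):
  [1] u=0 | in 000 | out 011 | ==
  [2] u=1 | in 011 | out 101 | prev 000 | push {0}
  [3] u=2 | in 101 | out 101 | prev 000 | push {1}
  [4] u=3 | in 111 | out 111 | prev 000 | push {2}
  [5] u=4 | in 111 | out 011 | prev 000 | push {3}
  [6] u=0 | in 111 | out 111 | prev 011 | push {4}
  [7] u=1 | in 111 | out 101 | ==
  [8] u=2 | in 111 | out 111 | prev 101 | push {1}
  [9] u=3 | in 111 | out 111 | ==
  [10] u=4 | in 111 | out 011 | ==
  [11] u=1 | in 111 | out 101 | ==

Converged values:
  [0] 111
  [1] 101
  [2] 111
  [3] 111
  [4] 011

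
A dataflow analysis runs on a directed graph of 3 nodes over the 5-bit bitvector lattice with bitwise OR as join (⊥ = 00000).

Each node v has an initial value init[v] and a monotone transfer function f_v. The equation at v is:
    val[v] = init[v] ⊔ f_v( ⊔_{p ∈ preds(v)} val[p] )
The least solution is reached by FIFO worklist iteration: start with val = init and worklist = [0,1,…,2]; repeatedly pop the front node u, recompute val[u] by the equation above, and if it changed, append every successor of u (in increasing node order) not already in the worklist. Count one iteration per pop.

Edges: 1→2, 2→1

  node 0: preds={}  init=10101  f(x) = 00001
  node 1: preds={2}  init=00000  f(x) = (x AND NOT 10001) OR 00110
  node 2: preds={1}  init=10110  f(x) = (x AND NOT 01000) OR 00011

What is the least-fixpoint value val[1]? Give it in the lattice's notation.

Trace (4 dequeues):
  [1] u=0 | in 00000 | out 10101 | ==
  [2] u=1 | in 10110 | out 00110 | prev 00000 | push {}
  [3] u=2 | in 00110 | out 10111 | prev 10110 | push {1}
  [4] u=1 | in 10111 | out 00110 | ==

Converged values:
  [0] 10101
  [1] 00110
  [2] 10111

00110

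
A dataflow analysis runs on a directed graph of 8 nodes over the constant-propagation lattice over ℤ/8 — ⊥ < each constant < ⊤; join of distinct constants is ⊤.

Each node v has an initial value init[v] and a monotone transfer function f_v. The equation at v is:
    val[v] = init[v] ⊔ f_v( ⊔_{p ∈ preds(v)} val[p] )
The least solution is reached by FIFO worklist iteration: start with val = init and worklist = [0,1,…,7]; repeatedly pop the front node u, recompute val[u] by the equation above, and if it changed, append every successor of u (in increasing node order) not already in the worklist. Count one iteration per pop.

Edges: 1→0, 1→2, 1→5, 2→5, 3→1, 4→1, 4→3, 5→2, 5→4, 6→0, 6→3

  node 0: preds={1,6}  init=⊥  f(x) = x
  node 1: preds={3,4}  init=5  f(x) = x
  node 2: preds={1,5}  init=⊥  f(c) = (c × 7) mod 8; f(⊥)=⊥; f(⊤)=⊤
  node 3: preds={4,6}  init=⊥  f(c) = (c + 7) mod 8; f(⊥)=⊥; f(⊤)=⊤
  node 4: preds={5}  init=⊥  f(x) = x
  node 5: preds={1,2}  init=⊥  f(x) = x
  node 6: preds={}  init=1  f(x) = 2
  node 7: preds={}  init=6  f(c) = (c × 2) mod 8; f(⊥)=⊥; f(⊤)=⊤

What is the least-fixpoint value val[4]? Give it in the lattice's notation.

Worklist (15 pops):
  #1 pop 0: in=⊤ → ⊤ (was ⊥); enqueue []
  #2 pop 1: in=⊥ → 5 (no change)
  #3 pop 2: in=5 → 3 (was ⊥); enqueue []
  #4 pop 3: in=1 → 0 (was ⊥); enqueue [1]
  #5 pop 4: in=⊥ → ⊥ (no change)
  #6 pop 5: in=⊤ → ⊤ (was ⊥); enqueue [2,4]
  #7 pop 6: in=⊥ → ⊤ (was 1); enqueue [0,3]
  #8 pop 7: in=⊥ → 6 (no change)
  #9 pop 1: in=0 → ⊤ (was 5); enqueue [5]
  #10 pop 2: in=⊤ → ⊤ (was 3); enqueue []
  #11 pop 4: in=⊤ → ⊤ (was ⊥); enqueue [1]
  #12 pop 0: in=⊤ → ⊤ (no change)
  #13 pop 3: in=⊤ → ⊤ (was 0); enqueue []
  #14 pop 5: in=⊤ → ⊤ (no change)
  #15 pop 1: in=⊤ → ⊤ (no change)

Fixpoint:
  val[0] = ⊤
  val[1] = ⊤
  val[2] = ⊤
  val[3] = ⊤
  val[4] = ⊤
  val[5] = ⊤
  val[6] = ⊤
  val[7] = 6

⊤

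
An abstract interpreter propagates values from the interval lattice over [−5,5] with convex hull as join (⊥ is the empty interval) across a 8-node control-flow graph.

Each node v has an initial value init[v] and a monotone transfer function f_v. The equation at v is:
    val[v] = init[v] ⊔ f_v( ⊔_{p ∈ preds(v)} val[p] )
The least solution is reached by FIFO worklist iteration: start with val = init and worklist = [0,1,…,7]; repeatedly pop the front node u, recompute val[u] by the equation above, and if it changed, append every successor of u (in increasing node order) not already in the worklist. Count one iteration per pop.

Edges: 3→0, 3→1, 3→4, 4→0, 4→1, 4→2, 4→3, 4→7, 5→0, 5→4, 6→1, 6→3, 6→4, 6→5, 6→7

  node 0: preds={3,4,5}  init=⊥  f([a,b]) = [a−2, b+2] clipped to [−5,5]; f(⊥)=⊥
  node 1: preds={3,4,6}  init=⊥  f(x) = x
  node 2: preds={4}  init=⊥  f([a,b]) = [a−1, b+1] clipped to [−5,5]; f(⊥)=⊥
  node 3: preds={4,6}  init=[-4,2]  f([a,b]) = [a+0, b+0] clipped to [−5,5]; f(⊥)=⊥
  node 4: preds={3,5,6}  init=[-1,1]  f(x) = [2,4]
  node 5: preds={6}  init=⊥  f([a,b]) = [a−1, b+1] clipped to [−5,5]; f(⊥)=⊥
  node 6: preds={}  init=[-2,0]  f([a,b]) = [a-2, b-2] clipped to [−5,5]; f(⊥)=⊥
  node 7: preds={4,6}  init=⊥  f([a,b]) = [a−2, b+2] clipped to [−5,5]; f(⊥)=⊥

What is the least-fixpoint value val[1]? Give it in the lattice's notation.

Worklist (15 pops):
  #1 pop 0: in=[-4,2] → [-5,4] (was ⊥); enqueue []
  #2 pop 1: in=[-4,2] → [-4,2] (was ⊥); enqueue []
  #3 pop 2: in=[-1,1] → [-2,2] (was ⊥); enqueue []
  #4 pop 3: in=[-2,1] → [-4,2] (no change)
  #5 pop 4: in=[-4,2] → [-1,4] (was [-1,1]); enqueue [0,1,2,3]
  #6 pop 5: in=[-2,0] → [-3,1] (was ⊥); enqueue [4]
  #7 pop 6: in=⊥ → [-2,0] (no change)
  #8 pop 7: in=[-2,4] → [-4,5] (was ⊥); enqueue []
  #9 pop 0: in=[-4,4] → [-5,5] (was [-5,4]); enqueue []
  #10 pop 1: in=[-4,4] → [-4,4] (was [-4,2]); enqueue []
  #11 pop 2: in=[-1,4] → [-2,5] (was [-2,2]); enqueue []
  #12 pop 3: in=[-2,4] → [-4,4] (was [-4,2]); enqueue [0,1]
  #13 pop 4: in=[-4,4] → [-1,4] (no change)
  #14 pop 0: in=[-4,4] → [-5,5] (no change)
  #15 pop 1: in=[-4,4] → [-4,4] (no change)

Fixpoint:
  val[0] = [-5,5]
  val[1] = [-4,4]
  val[2] = [-2,5]
  val[3] = [-4,4]
  val[4] = [-1,4]
  val[5] = [-3,1]
  val[6] = [-2,0]
  val[7] = [-4,5]

[-4,4]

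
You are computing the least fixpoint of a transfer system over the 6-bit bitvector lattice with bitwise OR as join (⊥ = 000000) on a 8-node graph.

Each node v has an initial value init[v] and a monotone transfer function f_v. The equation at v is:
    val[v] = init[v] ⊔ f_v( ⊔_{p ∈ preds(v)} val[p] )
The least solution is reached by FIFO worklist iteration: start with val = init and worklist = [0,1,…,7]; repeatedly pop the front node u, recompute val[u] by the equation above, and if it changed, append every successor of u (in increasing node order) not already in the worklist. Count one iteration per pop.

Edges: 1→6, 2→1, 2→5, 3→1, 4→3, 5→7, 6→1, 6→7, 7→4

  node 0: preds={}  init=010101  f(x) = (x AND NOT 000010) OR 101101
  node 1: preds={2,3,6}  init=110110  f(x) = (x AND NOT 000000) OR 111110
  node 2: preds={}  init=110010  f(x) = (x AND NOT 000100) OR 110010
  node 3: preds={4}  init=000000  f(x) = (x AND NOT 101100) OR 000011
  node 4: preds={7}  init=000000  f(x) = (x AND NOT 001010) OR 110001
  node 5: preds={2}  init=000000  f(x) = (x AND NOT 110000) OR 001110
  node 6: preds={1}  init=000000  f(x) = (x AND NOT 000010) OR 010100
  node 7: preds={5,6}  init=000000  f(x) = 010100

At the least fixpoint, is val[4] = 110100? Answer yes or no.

no

Trace (15 dequeues):
  [1] u=0 | in 000000 | out 111101 | prev 010101 | push {}
  [2] u=1 | in 110010 | out 111110 | prev 110110 | push {}
  [3] u=2 | in 000000 | out 110010 | ==
  [4] u=3 | in 000000 | out 000011 | prev 000000 | push {1}
  [5] u=4 | in 000000 | out 110001 | prev 000000 | push {3}
  [6] u=5 | in 110010 | out 001110 | prev 000000 | push {}
  [7] u=6 | in 111110 | out 111100 | prev 000000 | push {}
  [8] u=7 | in 111110 | out 010100 | prev 000000 | push {4}
  [9] u=1 | in 111111 | out 111111 | prev 111110 | push {6}
  [10] u=3 | in 110001 | out 010011 | prev 000011 | push {1}
  [11] u=4 | in 010100 | out 110101 | prev 110001 | push {3}
  [12] u=6 | in 111111 | out 111101 | prev 111100 | push {7}
  [13] u=1 | in 111111 | out 111111 | ==
  [14] u=3 | in 110101 | out 010011 | ==
  [15] u=7 | in 111111 | out 010100 | ==

Converged values:
  [0] 111101
  [1] 111111
  [2] 110010
  [3] 010011
  [4] 110101
  [5] 001110
  [6] 111101
  [7] 010100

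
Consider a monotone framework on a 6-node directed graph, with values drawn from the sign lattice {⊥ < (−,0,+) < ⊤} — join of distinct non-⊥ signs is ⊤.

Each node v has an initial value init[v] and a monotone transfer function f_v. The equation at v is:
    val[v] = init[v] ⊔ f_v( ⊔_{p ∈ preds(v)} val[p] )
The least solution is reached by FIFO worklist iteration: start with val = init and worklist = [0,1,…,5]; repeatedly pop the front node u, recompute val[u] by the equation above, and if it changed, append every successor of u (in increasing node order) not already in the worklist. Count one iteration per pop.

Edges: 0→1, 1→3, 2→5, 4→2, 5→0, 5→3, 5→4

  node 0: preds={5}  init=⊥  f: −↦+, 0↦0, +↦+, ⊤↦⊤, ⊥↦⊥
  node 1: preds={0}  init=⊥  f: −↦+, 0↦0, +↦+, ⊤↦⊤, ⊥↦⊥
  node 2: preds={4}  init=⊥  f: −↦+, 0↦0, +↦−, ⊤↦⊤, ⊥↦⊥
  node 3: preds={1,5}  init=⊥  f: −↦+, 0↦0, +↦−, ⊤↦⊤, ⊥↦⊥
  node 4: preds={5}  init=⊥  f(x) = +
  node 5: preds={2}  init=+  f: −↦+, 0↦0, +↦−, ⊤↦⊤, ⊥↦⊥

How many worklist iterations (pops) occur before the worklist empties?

Trace (8 dequeues):
  [1] u=0 | in + | out + | prev ⊥ | push {}
  [2] u=1 | in + | out + | prev ⊥ | push {}
  [3] u=2 | in ⊥ | out ⊥ | ==
  [4] u=3 | in + | out − | prev ⊥ | push {}
  [5] u=4 | in + | out + | prev ⊥ | push {2}
  [6] u=5 | in ⊥ | out + | ==
  [7] u=2 | in + | out − | prev ⊥ | push {5}
  [8] u=5 | in − | out + | ==

Converged values:
  [0] +
  [1] +
  [2] −
  [3] −
  [4] +
  [5] +

8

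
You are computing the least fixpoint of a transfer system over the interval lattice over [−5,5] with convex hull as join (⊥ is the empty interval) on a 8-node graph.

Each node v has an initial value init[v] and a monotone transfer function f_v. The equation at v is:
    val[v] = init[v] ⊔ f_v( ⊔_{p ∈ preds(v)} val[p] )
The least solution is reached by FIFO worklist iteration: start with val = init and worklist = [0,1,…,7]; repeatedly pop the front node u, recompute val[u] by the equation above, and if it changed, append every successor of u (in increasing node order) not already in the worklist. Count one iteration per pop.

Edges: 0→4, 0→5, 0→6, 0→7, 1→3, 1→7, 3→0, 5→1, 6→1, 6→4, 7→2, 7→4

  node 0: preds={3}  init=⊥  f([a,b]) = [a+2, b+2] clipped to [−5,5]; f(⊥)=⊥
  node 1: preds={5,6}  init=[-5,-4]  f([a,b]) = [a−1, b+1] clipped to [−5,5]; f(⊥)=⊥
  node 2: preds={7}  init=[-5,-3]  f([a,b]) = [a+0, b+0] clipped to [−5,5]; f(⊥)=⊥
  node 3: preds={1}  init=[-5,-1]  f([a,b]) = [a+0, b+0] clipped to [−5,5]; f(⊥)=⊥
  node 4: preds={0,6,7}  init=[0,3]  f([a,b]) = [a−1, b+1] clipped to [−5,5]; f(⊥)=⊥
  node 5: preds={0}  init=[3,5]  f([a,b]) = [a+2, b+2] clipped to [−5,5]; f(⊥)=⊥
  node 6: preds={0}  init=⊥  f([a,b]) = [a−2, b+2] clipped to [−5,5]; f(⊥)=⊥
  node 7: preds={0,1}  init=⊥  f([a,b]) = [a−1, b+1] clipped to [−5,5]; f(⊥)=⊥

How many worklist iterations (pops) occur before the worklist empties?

Trace (17 dequeues):
  [1] u=0 | in [-5,-1] | out [-3,1] | prev ⊥ | push {}
  [2] u=1 | in [3,5] | out [-5,5] | prev [-5,-4] | push {}
  [3] u=2 | in ⊥ | out [-5,-3] | ==
  [4] u=3 | in [-5,5] | out [-5,5] | prev [-5,-1] | push {0}
  [5] u=4 | in [-3,1] | out [-4,3] | prev [0,3] | push {}
  [6] u=5 | in [-3,1] | out [-1,5] | prev [3,5] | push {1}
  [7] u=6 | in [-3,1] | out [-5,3] | prev ⊥ | push {4}
  [8] u=7 | in [-5,5] | out [-5,5] | prev ⊥ | push {2}
  [9] u=0 | in [-5,5] | out [-3,5] | prev [-3,1] | push {5,6,7}
  [10] u=1 | in [-5,5] | out [-5,5] | ==
  [11] u=4 | in [-5,5] | out [-5,5] | prev [-4,3] | push {}
  [12] u=2 | in [-5,5] | out [-5,5] | prev [-5,-3] | push {}
  [13] u=5 | in [-3,5] | out [-1,5] | ==
  [14] u=6 | in [-3,5] | out [-5,5] | prev [-5,3] | push {1,4}
  [15] u=7 | in [-5,5] | out [-5,5] | ==
  [16] u=1 | in [-5,5] | out [-5,5] | ==
  [17] u=4 | in [-5,5] | out [-5,5] | ==

Converged values:
  [0] [-3,5]
  [1] [-5,5]
  [2] [-5,5]
  [3] [-5,5]
  [4] [-5,5]
  [5] [-1,5]
  [6] [-5,5]
  [7] [-5,5]

17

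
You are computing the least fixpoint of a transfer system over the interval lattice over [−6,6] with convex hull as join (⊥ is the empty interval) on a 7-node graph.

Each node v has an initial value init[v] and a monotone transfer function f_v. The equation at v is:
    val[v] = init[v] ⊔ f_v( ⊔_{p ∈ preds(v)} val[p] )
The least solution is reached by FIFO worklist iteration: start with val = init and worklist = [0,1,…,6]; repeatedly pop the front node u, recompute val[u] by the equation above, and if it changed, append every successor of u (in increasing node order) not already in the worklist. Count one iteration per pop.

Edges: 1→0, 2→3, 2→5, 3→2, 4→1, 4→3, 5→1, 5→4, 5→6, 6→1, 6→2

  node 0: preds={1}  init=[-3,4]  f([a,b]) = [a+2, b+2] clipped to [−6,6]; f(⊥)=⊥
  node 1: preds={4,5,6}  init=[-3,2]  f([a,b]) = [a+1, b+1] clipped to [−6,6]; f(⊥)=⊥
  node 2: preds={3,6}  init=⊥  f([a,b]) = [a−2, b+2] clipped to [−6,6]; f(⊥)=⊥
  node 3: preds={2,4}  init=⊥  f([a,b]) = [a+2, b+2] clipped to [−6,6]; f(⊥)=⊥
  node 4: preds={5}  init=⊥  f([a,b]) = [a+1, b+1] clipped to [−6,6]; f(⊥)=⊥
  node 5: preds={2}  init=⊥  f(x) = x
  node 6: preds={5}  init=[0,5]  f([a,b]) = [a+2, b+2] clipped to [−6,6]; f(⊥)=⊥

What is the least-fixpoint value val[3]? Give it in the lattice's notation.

Trace (13 dequeues):
  [1] u=0 | in [-3,2] | out [-3,4] | ==
  [2] u=1 | in [0,5] | out [-3,6] | prev [-3,2] | push {0}
  [3] u=2 | in [0,5] | out [-2,6] | prev ⊥ | push {}
  [4] u=3 | in [-2,6] | out [0,6] | prev ⊥ | push {2}
  [5] u=4 | in ⊥ | out ⊥ | ==
  [6] u=5 | in [-2,6] | out [-2,6] | prev ⊥ | push {1,4}
  [7] u=6 | in [-2,6] | out [0,6] | prev [0,5] | push {}
  [8] u=0 | in [-3,6] | out [-3,6] | prev [-3,4] | push {}
  [9] u=2 | in [0,6] | out [-2,6] | ==
  [10] u=1 | in [-2,6] | out [-3,6] | ==
  [11] u=4 | in [-2,6] | out [-1,6] | prev ⊥ | push {1,3}
  [12] u=1 | in [-2,6] | out [-3,6] | ==
  [13] u=3 | in [-2,6] | out [0,6] | ==

Converged values:
  [0] [-3,6]
  [1] [-3,6]
  [2] [-2,6]
  [3] [0,6]
  [4] [-1,6]
  [5] [-2,6]
  [6] [0,6]

[0,6]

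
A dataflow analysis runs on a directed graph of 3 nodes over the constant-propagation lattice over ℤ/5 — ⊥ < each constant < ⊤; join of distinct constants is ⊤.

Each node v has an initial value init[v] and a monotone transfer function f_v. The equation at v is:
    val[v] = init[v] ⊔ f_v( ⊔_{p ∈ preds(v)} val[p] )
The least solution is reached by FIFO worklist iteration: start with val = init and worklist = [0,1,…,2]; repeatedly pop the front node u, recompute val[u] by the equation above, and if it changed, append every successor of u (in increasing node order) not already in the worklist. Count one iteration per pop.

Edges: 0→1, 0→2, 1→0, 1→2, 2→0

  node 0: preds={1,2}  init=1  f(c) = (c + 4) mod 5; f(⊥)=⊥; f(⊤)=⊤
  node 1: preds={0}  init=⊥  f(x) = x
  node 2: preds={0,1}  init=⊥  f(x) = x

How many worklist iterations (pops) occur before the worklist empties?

7

Trace (7 dequeues):
  [1] u=0 | in ⊥ | out 1 | ==
  [2] u=1 | in 1 | out 1 | prev ⊥ | push {0}
  [3] u=2 | in 1 | out 1 | prev ⊥ | push {}
  [4] u=0 | in 1 | out ⊤ | prev 1 | push {1,2}
  [5] u=1 | in ⊤ | out ⊤ | prev 1 | push {0}
  [6] u=2 | in ⊤ | out ⊤ | prev 1 | push {}
  [7] u=0 | in ⊤ | out ⊤ | ==

Converged values:
  [0] ⊤
  [1] ⊤
  [2] ⊤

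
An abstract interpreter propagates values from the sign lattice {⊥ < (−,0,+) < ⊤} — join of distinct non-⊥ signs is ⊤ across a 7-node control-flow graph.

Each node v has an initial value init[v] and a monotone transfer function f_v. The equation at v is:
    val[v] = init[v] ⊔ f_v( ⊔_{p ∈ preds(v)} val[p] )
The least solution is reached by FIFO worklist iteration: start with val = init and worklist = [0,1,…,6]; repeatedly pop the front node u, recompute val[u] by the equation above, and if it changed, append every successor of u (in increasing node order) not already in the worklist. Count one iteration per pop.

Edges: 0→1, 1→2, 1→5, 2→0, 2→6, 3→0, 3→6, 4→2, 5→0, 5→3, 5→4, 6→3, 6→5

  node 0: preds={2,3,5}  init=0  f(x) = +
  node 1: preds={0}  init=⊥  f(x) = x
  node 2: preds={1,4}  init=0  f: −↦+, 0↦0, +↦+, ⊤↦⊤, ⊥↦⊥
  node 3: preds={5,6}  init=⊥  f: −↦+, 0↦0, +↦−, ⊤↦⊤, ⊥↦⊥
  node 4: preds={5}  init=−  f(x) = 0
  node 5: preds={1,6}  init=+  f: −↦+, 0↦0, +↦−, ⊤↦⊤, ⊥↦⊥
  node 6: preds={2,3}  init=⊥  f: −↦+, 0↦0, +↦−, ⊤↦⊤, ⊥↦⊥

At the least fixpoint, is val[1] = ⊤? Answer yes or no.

Worklist (14 pops):
  #1 pop 0: in=⊤ → ⊤ (was 0); enqueue []
  #2 pop 1: in=⊤ → ⊤ (was ⊥); enqueue []
  #3 pop 2: in=⊤ → ⊤ (was 0); enqueue [0]
  #4 pop 3: in=+ → − (was ⊥); enqueue []
  #5 pop 4: in=+ → ⊤ (was −); enqueue [2]
  #6 pop 5: in=⊤ → ⊤ (was +); enqueue [3,4]
  #7 pop 6: in=⊤ → ⊤ (was ⊥); enqueue [5]
  #8 pop 0: in=⊤ → ⊤ (no change)
  #9 pop 2: in=⊤ → ⊤ (no change)
  #10 pop 3: in=⊤ → ⊤ (was −); enqueue [0,6]
  #11 pop 4: in=⊤ → ⊤ (no change)
  #12 pop 5: in=⊤ → ⊤ (no change)
  #13 pop 0: in=⊤ → ⊤ (no change)
  #14 pop 6: in=⊤ → ⊤ (no change)

Fixpoint:
  val[0] = ⊤
  val[1] = ⊤
  val[2] = ⊤
  val[3] = ⊤
  val[4] = ⊤
  val[5] = ⊤
  val[6] = ⊤

yes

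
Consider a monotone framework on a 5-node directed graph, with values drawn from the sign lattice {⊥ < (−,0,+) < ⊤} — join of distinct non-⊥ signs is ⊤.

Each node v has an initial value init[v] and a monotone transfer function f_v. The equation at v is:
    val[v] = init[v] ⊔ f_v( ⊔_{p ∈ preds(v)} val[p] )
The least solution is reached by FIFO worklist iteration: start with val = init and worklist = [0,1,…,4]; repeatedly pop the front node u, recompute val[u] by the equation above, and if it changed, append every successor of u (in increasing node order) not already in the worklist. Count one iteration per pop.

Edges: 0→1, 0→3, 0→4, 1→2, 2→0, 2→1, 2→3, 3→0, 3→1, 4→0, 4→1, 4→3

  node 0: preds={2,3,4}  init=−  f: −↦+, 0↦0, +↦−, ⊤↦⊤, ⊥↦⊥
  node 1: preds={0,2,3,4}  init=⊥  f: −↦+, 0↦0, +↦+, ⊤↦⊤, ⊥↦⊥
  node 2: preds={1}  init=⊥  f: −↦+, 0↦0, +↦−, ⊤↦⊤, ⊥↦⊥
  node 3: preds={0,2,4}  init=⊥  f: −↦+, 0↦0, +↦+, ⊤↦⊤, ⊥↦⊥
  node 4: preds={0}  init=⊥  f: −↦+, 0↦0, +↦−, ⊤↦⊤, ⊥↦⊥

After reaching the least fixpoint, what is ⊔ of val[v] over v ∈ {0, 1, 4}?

⊤

Trace (13 dequeues):
  [1] u=0 | in ⊥ | out − | ==
  [2] u=1 | in − | out + | prev ⊥ | push {}
  [3] u=2 | in + | out − | prev ⊥ | push {0,1}
  [4] u=3 | in − | out + | prev ⊥ | push {}
  [5] u=4 | in − | out + | prev ⊥ | push {3}
  [6] u=0 | in ⊤ | out ⊤ | prev − | push {4}
  [7] u=1 | in ⊤ | out ⊤ | prev + | push {2}
  [8] u=3 | in ⊤ | out ⊤ | prev + | push {0,1}
  [9] u=4 | in ⊤ | out ⊤ | prev + | push {3}
  [10] u=2 | in ⊤ | out ⊤ | prev − | push {}
  [11] u=0 | in ⊤ | out ⊤ | ==
  [12] u=1 | in ⊤ | out ⊤ | ==
  [13] u=3 | in ⊤ | out ⊤ | ==

Converged values:
  [0] ⊤
  [1] ⊤
  [2] ⊤
  [3] ⊤
  [4] ⊤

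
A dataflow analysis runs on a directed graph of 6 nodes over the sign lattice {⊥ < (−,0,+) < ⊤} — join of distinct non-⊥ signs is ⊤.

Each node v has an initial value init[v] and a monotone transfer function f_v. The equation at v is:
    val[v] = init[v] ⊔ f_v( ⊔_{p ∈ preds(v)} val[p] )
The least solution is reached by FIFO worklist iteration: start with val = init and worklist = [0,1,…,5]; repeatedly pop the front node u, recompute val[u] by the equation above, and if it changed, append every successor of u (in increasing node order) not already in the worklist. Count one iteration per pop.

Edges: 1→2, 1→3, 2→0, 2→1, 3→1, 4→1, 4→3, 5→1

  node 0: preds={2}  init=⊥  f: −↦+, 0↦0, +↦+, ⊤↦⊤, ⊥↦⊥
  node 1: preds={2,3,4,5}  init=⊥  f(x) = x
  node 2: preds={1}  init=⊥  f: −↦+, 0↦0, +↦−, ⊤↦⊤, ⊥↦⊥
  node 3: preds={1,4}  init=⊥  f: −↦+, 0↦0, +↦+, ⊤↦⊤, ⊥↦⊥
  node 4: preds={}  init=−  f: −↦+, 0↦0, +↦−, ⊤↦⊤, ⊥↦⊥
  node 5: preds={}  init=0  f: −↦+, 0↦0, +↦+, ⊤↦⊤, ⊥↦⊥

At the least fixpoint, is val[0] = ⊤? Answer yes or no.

yes

Iteration log — 8 steps:
  step 1. node 0  ⊔preds=⊥  new=⊥  stable
  step 2. node 1  ⊔preds=⊤  new=⊤  old=⊥  +wl: 
  step 3. node 2  ⊔preds=⊤  new=⊤  old=⊥  +wl: 0,1
  step 4. node 3  ⊔preds=⊤  new=⊤  old=⊥  +wl: 
  step 5. node 4  ⊔preds=⊥  new=−  stable
  step 6. node 5  ⊔preds=⊥  new=0  stable
  step 7. node 0  ⊔preds=⊤  new=⊤  old=⊥  +wl: 
  step 8. node 1  ⊔preds=⊤  new=⊤  stable

Least fixpoint reached:
  node 0: ⊤
  node 1: ⊤
  node 2: ⊤
  node 3: ⊤
  node 4: −
  node 5: 0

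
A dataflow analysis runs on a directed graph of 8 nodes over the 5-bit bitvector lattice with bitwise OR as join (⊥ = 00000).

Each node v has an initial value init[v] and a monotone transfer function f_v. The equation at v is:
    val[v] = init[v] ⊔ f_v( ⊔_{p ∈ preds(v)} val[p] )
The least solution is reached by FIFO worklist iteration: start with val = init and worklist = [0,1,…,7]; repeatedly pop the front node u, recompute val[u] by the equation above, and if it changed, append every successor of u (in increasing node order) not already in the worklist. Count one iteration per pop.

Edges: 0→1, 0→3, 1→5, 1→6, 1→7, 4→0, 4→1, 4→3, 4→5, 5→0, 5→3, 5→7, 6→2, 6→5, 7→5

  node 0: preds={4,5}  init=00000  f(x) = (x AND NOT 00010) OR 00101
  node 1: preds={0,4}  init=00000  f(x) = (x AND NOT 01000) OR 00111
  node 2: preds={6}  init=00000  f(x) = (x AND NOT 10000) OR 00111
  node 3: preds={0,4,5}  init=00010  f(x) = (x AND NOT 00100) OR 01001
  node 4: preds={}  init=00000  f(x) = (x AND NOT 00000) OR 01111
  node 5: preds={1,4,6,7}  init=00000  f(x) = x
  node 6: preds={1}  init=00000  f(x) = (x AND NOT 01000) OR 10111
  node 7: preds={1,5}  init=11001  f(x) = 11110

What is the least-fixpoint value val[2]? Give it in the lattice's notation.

00111

Trace (15 dequeues):
  [1] u=0 | in 00000 | out 00101 | prev 00000 | push {}
  [2] u=1 | in 00101 | out 00111 | prev 00000 | push {}
  [3] u=2 | in 00000 | out 00111 | prev 00000 | push {}
  [4] u=3 | in 00101 | out 01011 | prev 00010 | push {}
  [5] u=4 | in 00000 | out 01111 | prev 00000 | push {0,1,3}
  [6] u=5 | in 11111 | out 11111 | prev 00000 | push {}
  [7] u=6 | in 00111 | out 10111 | prev 00000 | push {2,5}
  [8] u=7 | in 11111 | out 11111 | prev 11001 | push {}
  [9] u=0 | in 11111 | out 11101 | prev 00101 | push {}
  [10] u=1 | in 11111 | out 10111 | prev 00111 | push {6,7}
  [11] u=3 | in 11111 | out 11011 | prev 01011 | push {}
  [12] u=2 | in 10111 | out 00111 | ==
  [13] u=5 | in 11111 | out 11111 | ==
  [14] u=6 | in 10111 | out 10111 | ==
  [15] u=7 | in 11111 | out 11111 | ==

Converged values:
  [0] 11101
  [1] 10111
  [2] 00111
  [3] 11011
  [4] 01111
  [5] 11111
  [6] 10111
  [7] 11111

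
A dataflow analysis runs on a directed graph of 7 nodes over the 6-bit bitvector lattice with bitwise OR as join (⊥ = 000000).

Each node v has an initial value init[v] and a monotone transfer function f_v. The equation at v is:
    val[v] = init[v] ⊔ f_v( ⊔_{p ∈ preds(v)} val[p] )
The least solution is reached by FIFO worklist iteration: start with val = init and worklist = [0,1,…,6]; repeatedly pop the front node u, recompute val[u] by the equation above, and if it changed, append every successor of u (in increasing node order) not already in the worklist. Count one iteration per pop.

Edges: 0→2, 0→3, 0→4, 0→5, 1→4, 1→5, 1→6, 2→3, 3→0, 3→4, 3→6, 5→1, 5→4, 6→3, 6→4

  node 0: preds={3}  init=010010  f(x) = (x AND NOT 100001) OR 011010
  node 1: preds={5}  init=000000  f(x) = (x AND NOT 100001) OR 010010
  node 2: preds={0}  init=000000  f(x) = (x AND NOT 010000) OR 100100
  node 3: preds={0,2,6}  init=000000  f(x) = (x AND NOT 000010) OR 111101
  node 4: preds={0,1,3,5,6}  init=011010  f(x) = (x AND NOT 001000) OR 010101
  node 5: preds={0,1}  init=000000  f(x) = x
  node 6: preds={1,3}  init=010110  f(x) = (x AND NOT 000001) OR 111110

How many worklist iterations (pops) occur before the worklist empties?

Trace (18 dequeues):
  [1] u=0 | in 000000 | out 011010 | prev 010010 | push {}
  [2] u=1 | in 000000 | out 010010 | prev 000000 | push {}
  [3] u=2 | in 011010 | out 101110 | prev 000000 | push {}
  [4] u=3 | in 111110 | out 111101 | prev 000000 | push {0}
  [5] u=4 | in 111111 | out 111111 | prev 011010 | push {}
  [6] u=5 | in 011010 | out 011010 | prev 000000 | push {1,4}
  [7] u=6 | in 111111 | out 111110 | prev 010110 | push {3}
  [8] u=0 | in 111101 | out 011110 | prev 011010 | push {2,5}
  [9] u=1 | in 011010 | out 011010 | prev 010010 | push {6}
  [10] u=4 | in 111111 | out 111111 | ==
  [11] u=3 | in 111110 | out 111101 | ==
  [12] u=2 | in 011110 | out 101110 | ==
  [13] u=5 | in 011110 | out 011110 | prev 011010 | push {1,4}
  [14] u=6 | in 111111 | out 111110 | ==
  [15] u=1 | in 011110 | out 011110 | prev 011010 | push {5,6}
  [16] u=4 | in 111111 | out 111111 | ==
  [17] u=5 | in 011110 | out 011110 | ==
  [18] u=6 | in 111111 | out 111110 | ==

Converged values:
  [0] 011110
  [1] 011110
  [2] 101110
  [3] 111101
  [4] 111111
  [5] 011110
  [6] 111110

18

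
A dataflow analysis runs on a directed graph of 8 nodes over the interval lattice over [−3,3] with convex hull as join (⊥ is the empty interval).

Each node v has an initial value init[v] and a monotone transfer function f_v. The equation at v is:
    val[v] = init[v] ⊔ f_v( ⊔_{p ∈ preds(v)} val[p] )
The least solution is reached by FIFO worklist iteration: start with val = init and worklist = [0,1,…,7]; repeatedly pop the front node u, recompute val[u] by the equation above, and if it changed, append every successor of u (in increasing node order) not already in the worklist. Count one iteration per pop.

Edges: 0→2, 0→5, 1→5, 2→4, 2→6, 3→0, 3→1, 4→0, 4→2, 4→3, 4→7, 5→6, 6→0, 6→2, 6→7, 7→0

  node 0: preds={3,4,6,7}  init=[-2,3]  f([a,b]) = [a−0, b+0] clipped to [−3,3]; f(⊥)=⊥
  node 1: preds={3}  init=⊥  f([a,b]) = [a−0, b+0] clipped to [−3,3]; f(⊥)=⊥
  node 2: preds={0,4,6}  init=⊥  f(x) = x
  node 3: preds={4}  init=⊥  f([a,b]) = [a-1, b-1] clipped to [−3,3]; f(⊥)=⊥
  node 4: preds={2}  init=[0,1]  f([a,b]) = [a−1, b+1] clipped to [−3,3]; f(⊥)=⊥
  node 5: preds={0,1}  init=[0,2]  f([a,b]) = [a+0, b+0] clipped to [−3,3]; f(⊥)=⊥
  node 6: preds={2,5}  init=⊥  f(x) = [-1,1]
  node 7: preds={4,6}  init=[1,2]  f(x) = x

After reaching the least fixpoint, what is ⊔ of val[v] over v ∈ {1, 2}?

[-3,3]

Iteration log — 18 steps:
  step 1. node 0  ⊔preds=[0,2]  new=[-2,3]  stable
  step 2. node 1  ⊔preds=⊥  new=⊥  stable
  step 3. node 2  ⊔preds=[-2,3]  new=[-2,3]  old=⊥  +wl: 
  step 4. node 3  ⊔preds=[0,1]  new=[-1,0]  old=⊥  +wl: 0,1
  step 5. node 4  ⊔preds=[-2,3]  new=[-3,3]  old=[0,1]  +wl: 2,3
  step 6. node 5  ⊔preds=[-2,3]  new=[-2,3]  old=[0,2]  +wl: 
  step 7. node 6  ⊔preds=[-2,3]  new=[-1,1]  old=⊥  +wl: 
  step 8. node 7  ⊔preds=[-3,3]  new=[-3,3]  old=[1,2]  +wl: 
  step 9. node 0  ⊔preds=[-3,3]  new=[-3,3]  old=[-2,3]  +wl: 5
  step 10. node 1  ⊔preds=[-1,0]  new=[-1,0]  old=⊥  +wl: 
  step 11. node 2  ⊔preds=[-3,3]  new=[-3,3]  old=[-2,3]  +wl: 4,6
  step 12. node 3  ⊔preds=[-3,3]  new=[-3,2]  old=[-1,0]  +wl: 0,1
  step 13. node 5  ⊔preds=[-3,3]  new=[-3,3]  old=[-2,3]  +wl: 
  step 14. node 4  ⊔preds=[-3,3]  new=[-3,3]  stable
  step 15. node 6  ⊔preds=[-3,3]  new=[-1,1]  stable
  step 16. node 0  ⊔preds=[-3,3]  new=[-3,3]  stable
  step 17. node 1  ⊔preds=[-3,2]  new=[-3,2]  old=[-1,0]  +wl: 5
  step 18. node 5  ⊔preds=[-3,3]  new=[-3,3]  stable

Least fixpoint reached:
  node 0: [-3,3]
  node 1: [-3,2]
  node 2: [-3,3]
  node 3: [-3,2]
  node 4: [-3,3]
  node 5: [-3,3]
  node 6: [-1,1]
  node 7: [-3,3]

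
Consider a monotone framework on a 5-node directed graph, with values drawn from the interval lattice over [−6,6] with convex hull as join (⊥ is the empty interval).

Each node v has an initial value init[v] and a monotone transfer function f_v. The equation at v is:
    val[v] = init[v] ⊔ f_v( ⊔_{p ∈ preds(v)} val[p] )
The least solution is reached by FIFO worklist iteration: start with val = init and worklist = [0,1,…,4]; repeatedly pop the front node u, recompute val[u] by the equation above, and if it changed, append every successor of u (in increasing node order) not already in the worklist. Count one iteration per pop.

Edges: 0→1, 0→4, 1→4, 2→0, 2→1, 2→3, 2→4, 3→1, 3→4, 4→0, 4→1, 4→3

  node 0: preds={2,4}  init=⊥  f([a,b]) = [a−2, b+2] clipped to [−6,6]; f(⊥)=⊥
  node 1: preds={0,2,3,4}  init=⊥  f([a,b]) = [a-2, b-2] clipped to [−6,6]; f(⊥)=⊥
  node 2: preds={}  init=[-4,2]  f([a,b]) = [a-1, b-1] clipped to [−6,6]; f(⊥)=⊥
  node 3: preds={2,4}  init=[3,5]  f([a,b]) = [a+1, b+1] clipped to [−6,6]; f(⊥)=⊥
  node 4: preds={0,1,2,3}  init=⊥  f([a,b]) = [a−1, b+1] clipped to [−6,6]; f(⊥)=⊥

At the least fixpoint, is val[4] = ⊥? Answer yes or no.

Worklist (10 pops):
  #1 pop 0: in=[-4,2] → [-6,4] (was ⊥); enqueue []
  #2 pop 1: in=[-6,5] → [-6,3] (was ⊥); enqueue []
  #3 pop 2: in=⊥ → [-4,2] (no change)
  #4 pop 3: in=[-4,2] → [-3,5] (was [3,5]); enqueue [1]
  #5 pop 4: in=[-6,5] → [-6,6] (was ⊥); enqueue [0,3]
  #6 pop 1: in=[-6,6] → [-6,4] (was [-6,3]); enqueue [4]
  #7 pop 0: in=[-6,6] → [-6,6] (was [-6,4]); enqueue [1]
  #8 pop 3: in=[-6,6] → [-5,6] (was [-3,5]); enqueue []
  #9 pop 4: in=[-6,6] → [-6,6] (no change)
  #10 pop 1: in=[-6,6] → [-6,4] (no change)

Fixpoint:
  val[0] = [-6,6]
  val[1] = [-6,4]
  val[2] = [-4,2]
  val[3] = [-5,6]
  val[4] = [-6,6]

no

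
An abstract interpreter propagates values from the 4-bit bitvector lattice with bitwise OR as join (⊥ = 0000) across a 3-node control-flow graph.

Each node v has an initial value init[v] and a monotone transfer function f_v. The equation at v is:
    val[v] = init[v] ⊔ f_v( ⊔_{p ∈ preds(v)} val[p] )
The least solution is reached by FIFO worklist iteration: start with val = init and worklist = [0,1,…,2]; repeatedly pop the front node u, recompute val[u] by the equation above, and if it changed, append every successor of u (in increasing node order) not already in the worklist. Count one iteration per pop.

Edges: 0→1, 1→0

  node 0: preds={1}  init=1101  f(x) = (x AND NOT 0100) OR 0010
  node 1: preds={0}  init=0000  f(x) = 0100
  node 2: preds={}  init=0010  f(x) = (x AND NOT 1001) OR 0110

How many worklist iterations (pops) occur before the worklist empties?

4

Iteration log — 4 steps:
  step 1. node 0  ⊔preds=0000  new=1111  old=1101  +wl: 
  step 2. node 1  ⊔preds=1111  new=0100  old=0000  +wl: 0
  step 3. node 2  ⊔preds=0000  new=0110  old=0010  +wl: 
  step 4. node 0  ⊔preds=0100  new=1111  stable

Least fixpoint reached:
  node 0: 1111
  node 1: 0100
  node 2: 0110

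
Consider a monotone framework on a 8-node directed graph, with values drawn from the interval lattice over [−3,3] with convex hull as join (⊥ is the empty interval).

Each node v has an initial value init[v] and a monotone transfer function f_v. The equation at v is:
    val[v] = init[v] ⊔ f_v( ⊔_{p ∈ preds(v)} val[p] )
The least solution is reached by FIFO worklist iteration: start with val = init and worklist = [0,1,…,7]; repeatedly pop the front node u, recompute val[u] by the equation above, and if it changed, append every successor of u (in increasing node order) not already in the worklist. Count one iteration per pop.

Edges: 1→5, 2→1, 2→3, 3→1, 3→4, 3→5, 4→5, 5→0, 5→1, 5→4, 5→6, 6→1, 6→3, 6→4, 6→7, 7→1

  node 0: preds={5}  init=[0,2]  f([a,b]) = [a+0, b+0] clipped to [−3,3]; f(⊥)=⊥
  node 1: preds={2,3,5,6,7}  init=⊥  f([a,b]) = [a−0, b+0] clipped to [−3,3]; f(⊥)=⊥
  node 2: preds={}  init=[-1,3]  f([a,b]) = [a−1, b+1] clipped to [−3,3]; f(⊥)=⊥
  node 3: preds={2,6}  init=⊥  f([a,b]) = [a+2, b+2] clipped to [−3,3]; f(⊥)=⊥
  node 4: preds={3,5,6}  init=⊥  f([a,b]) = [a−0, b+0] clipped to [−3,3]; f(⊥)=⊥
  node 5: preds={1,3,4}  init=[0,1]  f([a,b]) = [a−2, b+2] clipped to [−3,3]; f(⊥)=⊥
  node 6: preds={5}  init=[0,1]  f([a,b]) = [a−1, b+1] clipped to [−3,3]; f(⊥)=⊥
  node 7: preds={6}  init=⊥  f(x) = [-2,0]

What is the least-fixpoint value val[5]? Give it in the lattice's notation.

[-3,3]

Trace (15 dequeues):
  [1] u=0 | in [0,1] | out [0,2] | ==
  [2] u=1 | in [-1,3] | out [-1,3] | prev ⊥ | push {}
  [3] u=2 | in ⊥ | out [-1,3] | ==
  [4] u=3 | in [-1,3] | out [1,3] | prev ⊥ | push {1}
  [5] u=4 | in [0,3] | out [0,3] | prev ⊥ | push {}
  [6] u=5 | in [-1,3] | out [-3,3] | prev [0,1] | push {0,4}
  [7] u=6 | in [-3,3] | out [-3,3] | prev [0,1] | push {3}
  [8] u=7 | in [-3,3] | out [-2,0] | prev ⊥ | push {}
  [9] u=1 | in [-3,3] | out [-3,3] | prev [-1,3] | push {5}
  [10] u=0 | in [-3,3] | out [-3,3] | prev [0,2] | push {}
  [11] u=4 | in [-3,3] | out [-3,3] | prev [0,3] | push {}
  [12] u=3 | in [-3,3] | out [-1,3] | prev [1,3] | push {1,4}
  [13] u=5 | in [-3,3] | out [-3,3] | ==
  [14] u=1 | in [-3,3] | out [-3,3] | ==
  [15] u=4 | in [-3,3] | out [-3,3] | ==

Converged values:
  [0] [-3,3]
  [1] [-3,3]
  [2] [-1,3]
  [3] [-1,3]
  [4] [-3,3]
  [5] [-3,3]
  [6] [-3,3]
  [7] [-2,0]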